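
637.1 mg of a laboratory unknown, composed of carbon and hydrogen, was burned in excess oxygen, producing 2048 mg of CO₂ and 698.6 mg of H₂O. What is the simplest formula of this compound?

mol C = 2.048 g CO₂ ÷ 44.009 g/mol = 0.046536 mol
mol H = 2 × 0.6986 g H₂O ÷ 18.015 g/mol = 0.077558 mol
Divide by the smallest (0.046536 mol): C 1.000, H 1.667
Multiplying each by 3 gives whole numbers: C 3.00, H 5.00

C3H5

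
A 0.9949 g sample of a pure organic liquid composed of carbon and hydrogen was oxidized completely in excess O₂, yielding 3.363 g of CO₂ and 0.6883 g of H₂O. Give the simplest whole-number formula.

CH

mol C = 3.363 g CO₂ ÷ 44.009 g/mol = 0.076416 mol
mol H = 2 × 0.6883 g H₂O ÷ 18.015 g/mol = 0.076414 mol
Divide by the smallest (0.076414 mol): C 1.000, H 1.000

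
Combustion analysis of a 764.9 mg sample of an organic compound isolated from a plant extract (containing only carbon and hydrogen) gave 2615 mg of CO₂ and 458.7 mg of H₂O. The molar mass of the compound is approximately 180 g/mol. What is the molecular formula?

C14H12

mol C = 2.615 g CO₂ ÷ 44.009 g/mol = 0.059420 mol
mol H = 2 × 0.4587 g H₂O ÷ 18.015 g/mol = 0.050924 mol
Divide by the smallest (0.050924 mol): C 1.167, H 1.000
Multiplying each by 6 gives whole numbers: C 7.00, H 6.00
Empirical formula: C7H6
Empirical-formula mass = 90.12 g/mol; 180 ÷ 90.12 ≈ 2, so the molecular formula is C14H12.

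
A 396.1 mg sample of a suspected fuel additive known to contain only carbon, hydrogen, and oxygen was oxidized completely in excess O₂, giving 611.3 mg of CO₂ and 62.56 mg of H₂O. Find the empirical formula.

C2HO2

mol C = 0.6113 g CO₂ ÷ 44.009 g/mol = 0.013890 mol
mol H = 2 × 0.06256 g H₂O ÷ 18.015 g/mol = 0.0069453 mol
mass O = 0.3961 − (0.16684 + 0.0070009) = 0.22226 g → mol O = 0.22226 ÷ 15.999 = 0.013892 mol
Divide by the smallest (0.0069453 mol): C 2.000, H 1.000, O 2.000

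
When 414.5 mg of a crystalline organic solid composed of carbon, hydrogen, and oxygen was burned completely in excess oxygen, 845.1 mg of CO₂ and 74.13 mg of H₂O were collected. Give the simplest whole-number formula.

C7H3O4

mol C = 0.8451 g CO₂ ÷ 44.009 g/mol = 0.019203 mol
mol H = 2 × 0.07413 g H₂O ÷ 18.015 g/mol = 0.0082298 mol
mass O = 0.4145 − (0.23065 + 0.0082956) = 0.17556 g → mol O = 0.17556 ÷ 15.999 = 0.010973 mol
Divide by the smallest (0.0082298 mol): C 2.333, H 1.000, O 1.333
Multiplying each by 3 gives whole numbers: C 7.00, H 3.00, O 4.00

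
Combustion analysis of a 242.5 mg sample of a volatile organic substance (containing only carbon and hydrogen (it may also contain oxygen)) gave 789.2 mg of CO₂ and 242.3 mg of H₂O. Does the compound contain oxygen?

no

mol C = 0.7892 g CO₂ ÷ 44.009 g/mol = 0.017933 mol
mol H = 2 × 0.2423 g H₂O ÷ 18.015 g/mol = 0.026900 mol
C and H together account for 0.24250 g — essentially the entire 0.2425 g sample — so the compound contains no oxygen.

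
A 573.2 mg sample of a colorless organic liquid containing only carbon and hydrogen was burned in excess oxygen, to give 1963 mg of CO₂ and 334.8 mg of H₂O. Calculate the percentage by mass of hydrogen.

mol C = 1.963 g CO₂ ÷ 44.009 g/mol = 0.044605 mol
mol H = 2 × 0.3348 g H₂O ÷ 18.015 g/mol = 0.037169 mol
mass % H = 0.037466 g ÷ 0.5732 g × 100%

6.54%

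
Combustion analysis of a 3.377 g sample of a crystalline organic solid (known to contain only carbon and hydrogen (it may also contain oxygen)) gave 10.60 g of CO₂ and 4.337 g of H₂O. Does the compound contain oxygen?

no

mol C = 10.60 g CO₂ ÷ 44.009 g/mol = 0.24086 mol
mol H = 2 × 4.337 g H₂O ÷ 18.015 g/mol = 0.48149 mol
C and H together account for 3.3783 g — essentially the entire 3.377 g sample — so the compound contains no oxygen.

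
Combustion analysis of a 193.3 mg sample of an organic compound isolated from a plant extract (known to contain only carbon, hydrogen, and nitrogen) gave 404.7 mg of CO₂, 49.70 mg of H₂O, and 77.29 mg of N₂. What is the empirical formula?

C5H3N3

mol C = 0.4047 g CO₂ ÷ 44.009 g/mol = 0.0091958 mol
mol H = 2 × 0.04970 g H₂O ÷ 18.015 g/mol = 0.0055176 mol
mol N = 2 × 0.07729 g N₂ ÷ 28.014 g/mol = 0.0055180 mol
Divide by the smallest (0.0055176 mol): C 1.667, H 1.000, N 1.000
Multiplying each by 3 gives whole numbers: C 5.00, H 3.00, N 3.00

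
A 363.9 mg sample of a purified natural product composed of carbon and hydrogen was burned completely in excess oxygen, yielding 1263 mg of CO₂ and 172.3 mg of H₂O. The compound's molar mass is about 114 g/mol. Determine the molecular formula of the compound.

mol C = 1.263 g CO₂ ÷ 44.009 g/mol = 0.028699 mol
mol H = 2 × 0.1723 g H₂O ÷ 18.015 g/mol = 0.019129 mol
Divide by the smallest (0.019129 mol): C 1.500, H 1.000
Multiplying each by 2 gives whole numbers: C 3.00, H 2.00
Empirical formula: C3H2
Empirical-formula mass = 38.05 g/mol; 114 ÷ 38.05 ≈ 3, so the molecular formula is C9H6.

C9H6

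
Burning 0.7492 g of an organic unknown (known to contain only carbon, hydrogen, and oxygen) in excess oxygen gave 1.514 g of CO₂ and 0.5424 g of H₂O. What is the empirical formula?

mol C = 1.514 g CO₂ ÷ 44.009 g/mol = 0.034402 mol
mol H = 2 × 0.5424 g H₂O ÷ 18.015 g/mol = 0.060216 mol
mass O = 0.7492 − (0.41320 + 0.060698) = 0.27530 g → mol O = 0.27530 ÷ 15.999 = 0.017207 mol
Divide by the smallest (0.017207 mol): C 1.999, H 3.499, O 1.000
Multiplying each by 2 gives whole numbers: C 4.00, H 7.00, O 2.00

C4H7O2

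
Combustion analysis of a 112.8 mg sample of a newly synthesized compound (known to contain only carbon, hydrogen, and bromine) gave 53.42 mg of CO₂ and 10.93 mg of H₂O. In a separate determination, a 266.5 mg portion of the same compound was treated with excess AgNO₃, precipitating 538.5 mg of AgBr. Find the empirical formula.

CHBr

mol C = 0.05342 g CO₂ ÷ 44.009 g/mol = 0.0012138 mol
mol H = 2 × 0.01093 g H₂O ÷ 18.015 g/mol = 0.0012134 mol
From the AgBr data: mol Br per gram of compound = (0.5385 ÷ 187.772) ÷ 0.2665 = 0.010761 mol/g, so in the 0.1128 g combustion sample mol Br = 0.0012139 mol
Divide by the smallest (0.0012134 mol): C 1.000, H 1.000, Br 1.000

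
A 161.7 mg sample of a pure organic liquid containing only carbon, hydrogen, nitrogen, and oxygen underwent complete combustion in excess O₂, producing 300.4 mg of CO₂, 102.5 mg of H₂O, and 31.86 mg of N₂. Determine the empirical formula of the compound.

C3H5NO

mol C = 0.3004 g CO₂ ÷ 44.009 g/mol = 0.0068259 mol
mol H = 2 × 0.1025 g H₂O ÷ 18.015 g/mol = 0.011379 mol
mol N = 2 × 0.03186 g N₂ ÷ 28.014 g/mol = 0.0022746 mol
mass O = 0.1617 − (0.081986 + 0.011470 + 0.031860) = 0.036384 g → mol O = 0.036384 ÷ 15.999 = 0.0022741 mol
Divide by the smallest (0.0022741 mol): C 3.002, H 5.004, N 1.000, O 1.000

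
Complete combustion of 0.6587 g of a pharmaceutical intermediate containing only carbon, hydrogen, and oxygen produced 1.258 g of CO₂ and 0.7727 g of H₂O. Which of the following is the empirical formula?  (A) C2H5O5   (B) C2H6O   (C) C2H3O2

(B) C2H6O

mol C = 1.258 g CO₂ ÷ 44.009 g/mol = 0.028585 mol
mol H = 2 × 0.7727 g H₂O ÷ 18.015 g/mol = 0.085784 mol
mass O = 0.6587 − (0.34334 + 0.086470) = 0.22889 g → mol O = 0.22889 ÷ 15.999 = 0.014307 mol
Divide by the smallest (0.014307 mol): C 1.998, H 5.996, O 1.000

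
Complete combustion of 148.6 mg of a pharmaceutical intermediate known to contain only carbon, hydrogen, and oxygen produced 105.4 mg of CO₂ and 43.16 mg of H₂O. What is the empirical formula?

CH2O3

mol C = 0.1054 g CO₂ ÷ 44.009 g/mol = 0.0023950 mol
mol H = 2 × 0.04316 g H₂O ÷ 18.015 g/mol = 0.0047916 mol
mass O = 0.1486 − (0.028766 + 0.0048299) = 0.11500 g → mol O = 0.11500 ÷ 15.999 = 0.0071882 mol
Divide by the smallest (0.0023950 mol): C 1.000, H 2.001, O 3.001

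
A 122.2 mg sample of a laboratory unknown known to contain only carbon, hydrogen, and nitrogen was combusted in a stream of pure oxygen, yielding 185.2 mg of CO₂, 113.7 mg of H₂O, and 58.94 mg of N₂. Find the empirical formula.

CH3N

mol C = 0.1852 g CO₂ ÷ 44.009 g/mol = 0.0042082 mol
mol H = 2 × 0.1137 g H₂O ÷ 18.015 g/mol = 0.012623 mol
mol N = 2 × 0.05894 g N₂ ÷ 28.014 g/mol = 0.0042079 mol
Divide by the smallest (0.0042079 mol): C 1.000, H 3.000, N 1.000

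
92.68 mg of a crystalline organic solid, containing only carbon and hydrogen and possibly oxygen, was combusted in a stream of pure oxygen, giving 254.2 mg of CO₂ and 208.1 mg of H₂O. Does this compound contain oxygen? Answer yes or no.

mol C = 0.2542 g CO₂ ÷ 44.009 g/mol = 0.0057761 mol
mol H = 2 × 0.2081 g H₂O ÷ 18.015 g/mol = 0.023103 mol
C and H together account for 0.092664 g — essentially the entire 0.09268 g sample — so the compound contains no oxygen.

no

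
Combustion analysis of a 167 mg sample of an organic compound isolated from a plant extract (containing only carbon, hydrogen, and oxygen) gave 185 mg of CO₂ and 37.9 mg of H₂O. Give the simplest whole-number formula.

mol C = 0.185 g CO₂ ÷ 44.009 g/mol = 0.004204 mol
mol H = 2 × 0.0379 g H₂O ÷ 18.015 g/mol = 0.004208 mol
mass O = 0.167 − (0.05049 + 0.004241) = 0.1123 g → mol O = 0.1123 ÷ 15.999 = 0.007017 mol
Divide by the smallest (0.004204 mol): C 1.000, H 1.001, O 1.669
Multiplying each by 3 gives whole numbers: C 3.00, H 3.00, O 5.01

C3H3O5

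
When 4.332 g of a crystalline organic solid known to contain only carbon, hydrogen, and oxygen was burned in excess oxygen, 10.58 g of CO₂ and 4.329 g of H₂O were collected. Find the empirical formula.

mol C = 10.58 g CO₂ ÷ 44.009 g/mol = 0.24041 mol
mol H = 2 × 4.329 g H₂O ÷ 18.015 g/mol = 0.48060 mol
mass O = 4.332 − (2.8875 + 0.48444) = 0.96005 g → mol O = 0.96005 ÷ 15.999 = 0.060007 mol
Divide by the smallest (0.060007 mol): C 4.006, H 8.009, O 1.000

C4H8O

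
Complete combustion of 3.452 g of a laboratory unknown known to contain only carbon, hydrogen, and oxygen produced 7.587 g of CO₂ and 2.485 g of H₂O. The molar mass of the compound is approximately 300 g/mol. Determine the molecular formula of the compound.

mol C = 7.587 g CO₂ ÷ 44.009 g/mol = 0.17240 mol
mol H = 2 × 2.485 g H₂O ÷ 18.015 g/mol = 0.27588 mol
mass O = 3.452 − (2.0707 + 0.27809) = 1.1033 g → mol O = 1.1033 ÷ 15.999 = 0.068958 mol
Divide by the smallest (0.068958 mol): C 2.500, H 4.001, O 1.000
Multiplying each by 2 gives whole numbers: C 5.00, H 8.00, O 2.00
Empirical formula: C5H8O2
Empirical-formula mass = 100.12 g/mol; 300 ÷ 100.12 ≈ 3, so the molecular formula is C15H24O6.

C15H24O6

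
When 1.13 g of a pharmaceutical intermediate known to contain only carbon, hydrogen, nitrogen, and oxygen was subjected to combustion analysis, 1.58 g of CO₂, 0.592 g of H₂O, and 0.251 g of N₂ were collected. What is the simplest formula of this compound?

C6H11N3O4

mol C = 1.58 g CO₂ ÷ 44.009 g/mol = 0.03590 mol
mol H = 2 × 0.592 g H₂O ÷ 18.015 g/mol = 0.06572 mol
mol N = 2 × 0.251 g N₂ ÷ 28.014 g/mol = 0.01792 mol
mass O = 1.13 − (0.4312 + 0.06625 + 0.2510) = 0.3815 g → mol O = 0.3815 ÷ 15.999 = 0.02385 mol
Divide by the smallest (0.01792 mol): C 2.003, H 3.668, N 1.000, O 1.331
Multiplying each by 3 gives whole numbers: C 6.01, H 11.00, N 3.00, O 3.99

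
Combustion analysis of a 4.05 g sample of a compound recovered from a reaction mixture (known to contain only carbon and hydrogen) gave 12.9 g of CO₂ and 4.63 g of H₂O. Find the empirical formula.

C4H7

mol C = 12.9 g CO₂ ÷ 44.009 g/mol = 0.2931 mol
mol H = 2 × 4.63 g H₂O ÷ 18.015 g/mol = 0.5140 mol
Divide by the smallest (0.2931 mol): C 1.000, H 1.754
Multiplying each by 4 gives whole numbers: C 4.00, H 7.01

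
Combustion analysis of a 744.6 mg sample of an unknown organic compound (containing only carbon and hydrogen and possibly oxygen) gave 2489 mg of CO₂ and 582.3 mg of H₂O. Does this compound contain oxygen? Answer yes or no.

no

mol C = 2.489 g CO₂ ÷ 44.009 g/mol = 0.056557 mol
mol H = 2 × 0.5823 g H₂O ÷ 18.015 g/mol = 0.064646 mol
C and H together account for 0.74446 g — essentially the entire 0.7446 g sample — so the compound contains no oxygen.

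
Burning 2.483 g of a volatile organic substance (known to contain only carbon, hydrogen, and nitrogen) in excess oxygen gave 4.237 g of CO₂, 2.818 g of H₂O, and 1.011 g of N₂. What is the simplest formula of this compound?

mol C = 4.237 g CO₂ ÷ 44.009 g/mol = 0.096276 mol
mol H = 2 × 2.818 g H₂O ÷ 18.015 g/mol = 0.31285 mol
mol N = 2 × 1.011 g N₂ ÷ 28.014 g/mol = 0.072178 mol
Divide by the smallest (0.072178 mol): C 1.334, H 4.334, N 1.000
Multiplying each by 3 gives whole numbers: C 4.00, H 13.00, N 3.00

C4H13N3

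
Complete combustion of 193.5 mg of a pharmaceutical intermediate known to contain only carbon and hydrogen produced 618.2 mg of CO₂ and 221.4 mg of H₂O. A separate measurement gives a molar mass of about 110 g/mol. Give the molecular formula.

mol C = 0.6182 g CO₂ ÷ 44.009 g/mol = 0.014047 mol
mol H = 2 × 0.2214 g H₂O ÷ 18.015 g/mol = 0.024580 mol
Divide by the smallest (0.014047 mol): C 1.000, H 1.750
Multiplying each by 4 gives whole numbers: C 4.00, H 7.00
Empirical formula: C4H7
Empirical-formula mass = 55.10 g/mol; 110 ÷ 55.10 ≈ 2, so the molecular formula is C8H14.

C8H14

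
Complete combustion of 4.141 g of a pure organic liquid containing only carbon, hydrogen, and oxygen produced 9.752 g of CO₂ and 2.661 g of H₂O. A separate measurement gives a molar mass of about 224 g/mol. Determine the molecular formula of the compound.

C12H16O4

mol C = 9.752 g CO₂ ÷ 44.009 g/mol = 0.22159 mol
mol H = 2 × 2.661 g H₂O ÷ 18.015 g/mol = 0.29542 mol
mass O = 4.141 − (2.6615 + 0.29778) = 1.1817 g → mol O = 1.1817 ÷ 15.999 = 0.073860 mol
Divide by the smallest (0.073860 mol): C 3.000, H 4.000, O 1.000
Empirical formula: C3H4O
Empirical-formula mass = 56.06 g/mol; 224 ÷ 56.06 ≈ 4, so the molecular formula is C12H16O4.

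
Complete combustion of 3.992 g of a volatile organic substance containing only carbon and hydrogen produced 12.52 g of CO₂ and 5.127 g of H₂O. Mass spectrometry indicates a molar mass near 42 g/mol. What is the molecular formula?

C3H6

mol C = 12.52 g CO₂ ÷ 44.009 g/mol = 0.28449 mol
mol H = 2 × 5.127 g H₂O ÷ 18.015 g/mol = 0.56919 mol
Divide by the smallest (0.28449 mol): C 1.000, H 2.001
Empirical formula: CH2
Empirical-formula mass = 14.03 g/mol; 42 ÷ 14.03 ≈ 3, so the molecular formula is C3H6.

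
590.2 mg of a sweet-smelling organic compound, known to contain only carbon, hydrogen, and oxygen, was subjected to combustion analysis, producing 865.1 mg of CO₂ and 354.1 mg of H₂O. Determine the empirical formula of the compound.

mol C = 0.8651 g CO₂ ÷ 44.009 g/mol = 0.019657 mol
mol H = 2 × 0.3541 g H₂O ÷ 18.015 g/mol = 0.039312 mol
mass O = 0.5902 − (0.23610 + 0.039626) = 0.31447 g → mol O = 0.31447 ÷ 15.999 = 0.019656 mol
Divide by the smallest (0.019656 mol): C 1.000, H 2.000, O 1.000

CH2O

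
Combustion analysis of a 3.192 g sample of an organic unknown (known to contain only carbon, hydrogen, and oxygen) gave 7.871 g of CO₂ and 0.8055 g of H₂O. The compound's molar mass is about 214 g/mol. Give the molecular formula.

mol C = 7.871 g CO₂ ÷ 44.009 g/mol = 0.17885 mol
mol H = 2 × 0.8055 g H₂O ÷ 18.015 g/mol = 0.089425 mol
mass O = 3.192 − (2.1482 + 0.090141) = 0.95369 g → mol O = 0.95369 ÷ 15.999 = 0.059610 mol
Divide by the smallest (0.059610 mol): C 3.000, H 1.500, O 1.000
Multiplying each by 2 gives whole numbers: C 6.00, H 3.00, O 2.00
Empirical formula: C6H3O2
Empirical-formula mass = 107.09 g/mol; 214 ÷ 107.09 ≈ 2, so the molecular formula is C12H6O4.

C12H6O4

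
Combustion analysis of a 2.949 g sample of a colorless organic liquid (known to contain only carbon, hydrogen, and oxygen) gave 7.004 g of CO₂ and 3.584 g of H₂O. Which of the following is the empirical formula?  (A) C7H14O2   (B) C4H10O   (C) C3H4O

(B) C4H10O

mol C = 7.004 g CO₂ ÷ 44.009 g/mol = 0.15915 mol
mol H = 2 × 3.584 g H₂O ÷ 18.015 g/mol = 0.39789 mol
mass O = 2.949 − (1.9115 + 0.40107) = 0.63638 g → mol O = 0.63638 ÷ 15.999 = 0.039777 mol
Divide by the smallest (0.039777 mol): C 4.001, H 10.003, O 1.000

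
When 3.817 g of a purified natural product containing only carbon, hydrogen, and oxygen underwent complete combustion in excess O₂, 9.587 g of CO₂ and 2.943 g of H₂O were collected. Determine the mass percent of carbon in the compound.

mol C = 9.587 g CO₂ ÷ 44.009 g/mol = 0.21784 mol
mol H = 2 × 2.943 g H₂O ÷ 18.015 g/mol = 0.32673 mol
mass O = 3.817 − (2.6165 + 0.32934) = 0.87116 g → mol O = 0.87116 ÷ 15.999 = 0.054451 mol
mass % C = 2.6165 g ÷ 3.817 g × 100%

68.55%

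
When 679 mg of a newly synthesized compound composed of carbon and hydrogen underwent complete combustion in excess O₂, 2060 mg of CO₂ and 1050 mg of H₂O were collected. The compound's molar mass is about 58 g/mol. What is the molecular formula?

C4H10

mol C = 2.06 g CO₂ ÷ 44.009 g/mol = 0.04681 mol
mol H = 2 × 1.05 g H₂O ÷ 18.015 g/mol = 0.1166 mol
Divide by the smallest (0.04681 mol): C 1.000, H 2.490
Multiplying each by 2 gives whole numbers: C 2.00, H 4.98
Empirical formula: C2H5
Empirical-formula mass = 29.06 g/mol; 58 ÷ 29.06 ≈ 2, so the molecular formula is C4H10.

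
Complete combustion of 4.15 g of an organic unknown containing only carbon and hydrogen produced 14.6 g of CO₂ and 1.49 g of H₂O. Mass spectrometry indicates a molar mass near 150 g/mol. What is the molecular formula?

mol C = 14.6 g CO₂ ÷ 44.009 g/mol = 0.3318 mol
mol H = 2 × 1.49 g H₂O ÷ 18.015 g/mol = 0.1654 mol
Divide by the smallest (0.1654 mol): C 2.006, H 1.000
Empirical formula: C2H
Empirical-formula mass = 25.03 g/mol; 150 ÷ 25.03 ≈ 6, so the molecular formula is C12H6.

C12H6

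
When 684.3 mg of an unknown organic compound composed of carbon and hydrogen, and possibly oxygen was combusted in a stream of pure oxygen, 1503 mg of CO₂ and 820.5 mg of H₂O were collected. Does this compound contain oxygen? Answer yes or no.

yes

mol C = 1.503 g CO₂ ÷ 44.009 g/mol = 0.034152 mol
mol H = 2 × 0.8205 g H₂O ÷ 18.015 g/mol = 0.091091 mol
C and H account for only 0.50202 g of the 0.6843 g sample; the remaining 0.18228 g must be oxygen.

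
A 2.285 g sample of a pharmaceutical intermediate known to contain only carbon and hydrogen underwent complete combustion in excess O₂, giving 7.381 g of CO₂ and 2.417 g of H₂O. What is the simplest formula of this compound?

mol C = 7.381 g CO₂ ÷ 44.009 g/mol = 0.16772 mol
mol H = 2 × 2.417 g H₂O ÷ 18.015 g/mol = 0.26833 mol
Divide by the smallest (0.16772 mol): C 1.000, H 1.600
Multiplying each by 5 gives whole numbers: C 5.00, H 8.00

C5H8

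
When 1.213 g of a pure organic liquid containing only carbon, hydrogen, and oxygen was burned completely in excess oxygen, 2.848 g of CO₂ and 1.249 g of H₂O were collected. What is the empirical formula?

mol C = 2.848 g CO₂ ÷ 44.009 g/mol = 0.064714 mol
mol H = 2 × 1.249 g H₂O ÷ 18.015 g/mol = 0.13866 mol
mass O = 1.213 − (0.77728 + 0.13977) = 0.29595 g → mol O = 0.29595 ÷ 15.999 = 0.018498 mol
Divide by the smallest (0.018498 mol): C 3.498, H 7.496, O 1.000
Multiplying each by 2 gives whole numbers: C 7.00, H 14.99, O 2.00

C7H15O2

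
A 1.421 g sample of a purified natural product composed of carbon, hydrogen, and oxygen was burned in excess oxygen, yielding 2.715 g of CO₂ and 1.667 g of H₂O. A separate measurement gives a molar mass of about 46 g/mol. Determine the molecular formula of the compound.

mol C = 2.715 g CO₂ ÷ 44.009 g/mol = 0.061692 mol
mol H = 2 × 1.667 g H₂O ÷ 18.015 g/mol = 0.18507 mol
mass O = 1.421 − (0.74098 + 0.18655) = 0.49347 g → mol O = 0.49347 ÷ 15.999 = 0.030844 mol
Divide by the smallest (0.030844 mol): C 2.000, H 6.000, O 1.000
Empirical formula: C2H6O
Empirical-formula mass = 46.07 g/mol; 46 ÷ 46.07 ≈ 1, so the molecular formula is C2H6O.

C2H6O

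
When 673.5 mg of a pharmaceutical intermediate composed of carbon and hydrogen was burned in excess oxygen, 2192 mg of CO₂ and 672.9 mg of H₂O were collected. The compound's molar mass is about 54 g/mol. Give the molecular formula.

mol C = 2.192 g CO₂ ÷ 44.009 g/mol = 0.049808 mol
mol H = 2 × 0.6729 g H₂O ÷ 18.015 g/mol = 0.074704 mol
Divide by the smallest (0.049808 mol): C 1.000, H 1.500
Multiplying each by 2 gives whole numbers: C 2.00, H 3.00
Empirical formula: C2H3
Empirical-formula mass = 27.05 g/mol; 54 ÷ 27.05 ≈ 2, so the molecular formula is C4H6.

C4H6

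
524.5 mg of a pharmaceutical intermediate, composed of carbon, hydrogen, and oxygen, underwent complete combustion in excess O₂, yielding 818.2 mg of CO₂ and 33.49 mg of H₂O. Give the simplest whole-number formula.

mol C = 0.8182 g CO₂ ÷ 44.009 g/mol = 0.018592 mol
mol H = 2 × 0.03349 g H₂O ÷ 18.015 g/mol = 0.0037180 mol
mass O = 0.5245 − (0.22330 + 0.0037478) = 0.29745 g → mol O = 0.29745 ÷ 15.999 = 0.018592 mol
Divide by the smallest (0.0037180 mol): C 5.000, H 1.000, O 5.000

C5HO5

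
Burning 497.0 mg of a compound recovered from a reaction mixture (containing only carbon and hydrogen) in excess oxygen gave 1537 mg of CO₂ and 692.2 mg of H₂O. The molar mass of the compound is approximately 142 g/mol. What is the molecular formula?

C10H22

mol C = 1.537 g CO₂ ÷ 44.009 g/mol = 0.034925 mol
mol H = 2 × 0.6922 g H₂O ÷ 18.015 g/mol = 0.076847 mol
Divide by the smallest (0.034925 mol): C 1.000, H 2.200
Multiplying each by 5 gives whole numbers: C 5.00, H 11.00
Empirical formula: C5H11
Empirical-formula mass = 71.14 g/mol; 142 ÷ 71.14 ≈ 2, so the molecular formula is C10H22.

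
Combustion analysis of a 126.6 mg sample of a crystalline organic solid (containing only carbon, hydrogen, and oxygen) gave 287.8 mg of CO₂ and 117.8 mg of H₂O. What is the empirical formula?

mol C = 0.2878 g CO₂ ÷ 44.009 g/mol = 0.0065396 mol
mol H = 2 × 0.1178 g H₂O ÷ 18.015 g/mol = 0.013078 mol
mass O = 0.1266 − (0.078547 + 0.013183) = 0.034871 g → mol O = 0.034871 ÷ 15.999 = 0.0021795 mol
Divide by the smallest (0.0021795 mol): C 3.000, H 6.000, O 1.000

C3H6O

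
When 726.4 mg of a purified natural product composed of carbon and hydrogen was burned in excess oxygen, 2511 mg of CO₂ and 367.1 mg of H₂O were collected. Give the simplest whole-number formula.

mol C = 2.511 g CO₂ ÷ 44.009 g/mol = 0.057057 mol
mol H = 2 × 0.3671 g H₂O ÷ 18.015 g/mol = 0.040755 mol
Divide by the smallest (0.040755 mol): C 1.400, H 1.000
Multiplying each by 5 gives whole numbers: C 7.00, H 5.00

C7H5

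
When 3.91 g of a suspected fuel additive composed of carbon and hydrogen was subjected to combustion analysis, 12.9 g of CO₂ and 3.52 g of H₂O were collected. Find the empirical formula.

mol C = 12.9 g CO₂ ÷ 44.009 g/mol = 0.2931 mol
mol H = 2 × 3.52 g H₂O ÷ 18.015 g/mol = 0.3908 mol
Divide by the smallest (0.2931 mol): C 1.000, H 1.333
Multiplying each by 3 gives whole numbers: C 3.00, H 4.00

C3H4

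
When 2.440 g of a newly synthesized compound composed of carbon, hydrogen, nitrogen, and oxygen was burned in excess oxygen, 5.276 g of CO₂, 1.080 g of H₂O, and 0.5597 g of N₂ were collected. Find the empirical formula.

mol C = 5.276 g CO₂ ÷ 44.009 g/mol = 0.11988 mol
mol H = 2 × 1.080 g H₂O ÷ 18.015 g/mol = 0.11990 mol
mol N = 2 × 0.5597 g N₂ ÷ 28.014 g/mol = 0.039959 mol
mass O = 2.440 − (1.4399 + 0.12086 + 0.55970) = 0.31951 g → mol O = 0.31951 ÷ 15.999 = 0.019970 mol
Divide by the smallest (0.019970 mol): C 6.003, H 6.004, N 2.001, O 1.000

C6H6N2O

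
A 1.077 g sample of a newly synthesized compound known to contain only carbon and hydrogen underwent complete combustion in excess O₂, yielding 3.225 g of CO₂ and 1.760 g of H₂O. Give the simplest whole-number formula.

C3H8

mol C = 3.225 g CO₂ ÷ 44.009 g/mol = 0.073280 mol
mol H = 2 × 1.760 g H₂O ÷ 18.015 g/mol = 0.19539 mol
Divide by the smallest (0.073280 mol): C 1.000, H 2.666
Multiplying each by 3 gives whole numbers: C 3.00, H 8.00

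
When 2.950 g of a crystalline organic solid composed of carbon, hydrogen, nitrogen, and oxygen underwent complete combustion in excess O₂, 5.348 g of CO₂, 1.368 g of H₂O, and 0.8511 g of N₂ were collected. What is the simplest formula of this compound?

C4H5N2O

mol C = 5.348 g CO₂ ÷ 44.009 g/mol = 0.12152 mol
mol H = 2 × 1.368 g H₂O ÷ 18.015 g/mol = 0.15187 mol
mol N = 2 × 0.8511 g N₂ ÷ 28.014 g/mol = 0.060762 mol
mass O = 2.950 − (1.4596 + 0.15309 + 0.85110) = 0.48623 g → mol O = 0.48623 ÷ 15.999 = 0.030391 mol
Divide by the smallest (0.030391 mol): C 3.999, H 4.997, N 1.999, O 1.000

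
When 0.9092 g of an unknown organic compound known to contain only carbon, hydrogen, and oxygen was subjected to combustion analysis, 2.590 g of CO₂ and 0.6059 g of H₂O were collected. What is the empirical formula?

mol C = 2.590 g CO₂ ÷ 44.009 g/mol = 0.058852 mol
mol H = 2 × 0.6059 g H₂O ÷ 18.015 g/mol = 0.067266 mol
mass O = 0.9092 − (0.70687 + 0.067804) = 0.13453 g → mol O = 0.13453 ÷ 15.999 = 0.0084086 mol
Divide by the smallest (0.0084086 mol): C 6.999, H 8.000, O 1.000

C7H8O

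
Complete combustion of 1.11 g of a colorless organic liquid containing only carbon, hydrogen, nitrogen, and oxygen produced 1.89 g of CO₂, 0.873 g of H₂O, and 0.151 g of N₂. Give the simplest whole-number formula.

mol C = 1.89 g CO₂ ÷ 44.009 g/mol = 0.04295 mol
mol H = 2 × 0.873 g H₂O ÷ 18.015 g/mol = 0.09692 mol
mol N = 2 × 0.151 g N₂ ÷ 28.014 g/mol = 0.01078 mol
mass O = 1.11 − (0.5158 + 0.09769 + 0.1510) = 0.3455 g → mol O = 0.3455 ÷ 15.999 = 0.02159 mol
Divide by the smallest (0.01078 mol): C 3.984, H 8.990, N 1.000, O 2.003

C4H9NO2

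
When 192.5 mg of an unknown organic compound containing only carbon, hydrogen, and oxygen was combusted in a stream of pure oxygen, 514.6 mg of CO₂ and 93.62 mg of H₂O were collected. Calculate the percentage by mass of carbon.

mol C = 0.5146 g CO₂ ÷ 44.009 g/mol = 0.011693 mol
mol H = 2 × 0.09362 g H₂O ÷ 18.015 g/mol = 0.010394 mol
mass O = 0.1925 − (0.14045 + 0.010477) = 0.041578 g → mol O = 0.041578 ÷ 15.999 = 0.0025988 mol
mass % C = 0.14045 g ÷ 0.1925 g × 100%

72.96%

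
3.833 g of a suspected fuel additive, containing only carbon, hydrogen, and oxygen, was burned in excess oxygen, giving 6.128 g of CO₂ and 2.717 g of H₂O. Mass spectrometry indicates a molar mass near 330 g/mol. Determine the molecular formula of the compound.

mol C = 6.128 g CO₂ ÷ 44.009 g/mol = 0.13924 mol
mol H = 2 × 2.717 g H₂O ÷ 18.015 g/mol = 0.30164 mol
mass O = 3.833 − (1.6725 + 0.30405) = 1.8565 g → mol O = 1.8565 ÷ 15.999 = 0.11604 mol
Divide by the smallest (0.11604 mol): C 1.200, H 2.599, O 1.000
Multiplying each by 5 gives whole numbers: C 6.00, H 13.00, O 5.00
Empirical formula: C6H13O5
Empirical-formula mass = 165.17 g/mol; 330 ÷ 165.17 ≈ 2, so the molecular formula is C12H26O10.

C12H26O10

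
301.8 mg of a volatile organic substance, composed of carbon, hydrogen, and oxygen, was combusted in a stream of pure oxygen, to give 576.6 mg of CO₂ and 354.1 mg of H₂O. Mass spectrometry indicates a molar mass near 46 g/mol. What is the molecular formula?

mol C = 0.5766 g CO₂ ÷ 44.009 g/mol = 0.013102 mol
mol H = 2 × 0.3541 g H₂O ÷ 18.015 g/mol = 0.039312 mol
mass O = 0.3018 − (0.15737 + 0.039626) = 0.10481 g → mol O = 0.10481 ÷ 15.999 = 0.0065509 mol
Divide by the smallest (0.0065509 mol): C 2.000, H 6.001, O 1.000
Empirical formula: C2H6O
Empirical-formula mass = 46.07 g/mol; 46 ÷ 46.07 ≈ 1, so the molecular formula is C2H6O.

C2H6O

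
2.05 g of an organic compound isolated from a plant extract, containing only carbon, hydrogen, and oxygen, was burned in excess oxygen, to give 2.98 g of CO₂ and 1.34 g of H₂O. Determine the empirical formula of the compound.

mol C = 2.98 g CO₂ ÷ 44.009 g/mol = 0.06771 mol
mol H = 2 × 1.34 g H₂O ÷ 18.015 g/mol = 0.1488 mol
mass O = 2.05 − (0.8133 + 0.1500) = 1.087 g → mol O = 1.087 ÷ 15.999 = 0.06793 mol
Divide by the smallest (0.06771 mol): C 1.000, H 2.197, O 1.003
Multiplying each by 5 gives whole numbers: C 5.00, H 10.98, O 5.02

C5H11O5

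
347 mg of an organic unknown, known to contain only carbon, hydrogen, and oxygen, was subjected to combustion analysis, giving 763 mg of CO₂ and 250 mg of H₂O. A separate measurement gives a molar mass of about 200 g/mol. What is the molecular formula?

mol C = 0.763 g CO₂ ÷ 44.009 g/mol = 0.01734 mol
mol H = 2 × 0.250 g H₂O ÷ 18.015 g/mol = 0.02775 mol
mass O = 0.347 − (0.2082 + 0.02798) = 0.1108 g → mol O = 0.1108 ÷ 15.999 = 0.006924 mol
Divide by the smallest (0.006924 mol): C 2.504, H 4.008, O 1.000
Multiplying each by 2 gives whole numbers: C 5.01, H 8.02, O 2.00
Empirical formula: C5H8O2
Empirical-formula mass = 100.12 g/mol; 200 ÷ 100.12 ≈ 2, so the molecular formula is C10H16O4.

C10H16O4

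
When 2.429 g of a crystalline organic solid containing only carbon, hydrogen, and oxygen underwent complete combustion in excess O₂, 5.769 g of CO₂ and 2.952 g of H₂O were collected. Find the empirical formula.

C4H10O

mol C = 5.769 g CO₂ ÷ 44.009 g/mol = 0.13109 mol
mol H = 2 × 2.952 g H₂O ÷ 18.015 g/mol = 0.32773 mol
mass O = 2.429 − (1.5745 + 0.33035) = 0.52417 g → mol O = 0.52417 ÷ 15.999 = 0.032763 mol
Divide by the smallest (0.032763 mol): C 4.001, H 10.003, O 1.000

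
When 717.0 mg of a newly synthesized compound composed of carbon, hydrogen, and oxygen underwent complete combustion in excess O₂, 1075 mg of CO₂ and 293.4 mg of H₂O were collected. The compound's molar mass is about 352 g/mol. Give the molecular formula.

C12H16O12

mol C = 1.075 g CO₂ ÷ 44.009 g/mol = 0.024427 mol
mol H = 2 × 0.2934 g H₂O ÷ 18.015 g/mol = 0.032573 mol
mass O = 0.7170 − (0.29339 + 0.032833) = 0.39078 g → mol O = 0.39078 ÷ 15.999 = 0.024425 mol
Divide by the smallest (0.024425 mol): C 1.000, H 1.334, O 1.000
Multiplying each by 3 gives whole numbers: C 3.00, H 4.00, O 3.00
Empirical formula: C3H4O3
Empirical-formula mass = 88.06 g/mol; 352 ÷ 88.06 ≈ 4, so the molecular formula is C12H16O12.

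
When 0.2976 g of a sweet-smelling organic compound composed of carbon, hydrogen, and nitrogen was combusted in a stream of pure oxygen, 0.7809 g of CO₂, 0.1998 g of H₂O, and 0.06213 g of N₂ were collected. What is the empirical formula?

mol C = 0.7809 g CO₂ ÷ 44.009 g/mol = 0.017744 mol
mol H = 2 × 0.1998 g H₂O ÷ 18.015 g/mol = 0.022182 mol
mol N = 2 × 0.06213 g N₂ ÷ 28.014 g/mol = 0.0044356 mol
Divide by the smallest (0.0044356 mol): C 4.000, H 5.001, N 1.000

C4H5N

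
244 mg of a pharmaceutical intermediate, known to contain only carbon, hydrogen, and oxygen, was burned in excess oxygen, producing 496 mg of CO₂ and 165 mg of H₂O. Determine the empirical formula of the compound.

C8H13O4

mol C = 0.496 g CO₂ ÷ 44.009 g/mol = 0.01127 mol
mol H = 2 × 0.165 g H₂O ÷ 18.015 g/mol = 0.01832 mol
mass O = 0.244 − (0.1354 + 0.01846) = 0.09017 g → mol O = 0.09017 ÷ 15.999 = 0.005636 mol
Divide by the smallest (0.005636 mol): C 2.000, H 3.250, O 1.000
Multiplying each by 4 gives whole numbers: C 8.00, H 13.00, O 4.00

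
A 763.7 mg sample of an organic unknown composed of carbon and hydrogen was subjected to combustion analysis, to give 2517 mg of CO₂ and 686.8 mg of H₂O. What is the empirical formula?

mol C = 2.517 g CO₂ ÷ 44.009 g/mol = 0.057193 mol
mol H = 2 × 0.6868 g H₂O ÷ 18.015 g/mol = 0.076248 mol
Divide by the smallest (0.057193 mol): C 1.000, H 1.333
Multiplying each by 3 gives whole numbers: C 3.00, H 4.00

C3H4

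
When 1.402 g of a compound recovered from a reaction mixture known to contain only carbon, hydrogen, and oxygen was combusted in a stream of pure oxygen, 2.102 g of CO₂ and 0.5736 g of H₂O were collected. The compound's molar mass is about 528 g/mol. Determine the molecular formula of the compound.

mol C = 2.102 g CO₂ ÷ 44.009 g/mol = 0.047763 mol
mol H = 2 × 0.5736 g H₂O ÷ 18.015 g/mol = 0.063680 mol
mass O = 1.402 − (0.57368 + 0.064190) = 0.76413 g → mol O = 0.76413 ÷ 15.999 = 0.047761 mol
Divide by the smallest (0.047761 mol): C 1.000, H 1.333, O 1.000
Multiplying each by 3 gives whole numbers: C 3.00, H 4.00, O 3.00
Empirical formula: C3H4O3
Empirical-formula mass = 88.06 g/mol; 528 ÷ 88.06 ≈ 6, so the molecular formula is C18H24O18.

C18H24O18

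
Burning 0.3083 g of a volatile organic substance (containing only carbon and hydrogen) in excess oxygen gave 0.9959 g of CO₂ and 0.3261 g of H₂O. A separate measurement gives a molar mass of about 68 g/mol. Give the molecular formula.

mol C = 0.9959 g CO₂ ÷ 44.009 g/mol = 0.022629 mol
mol H = 2 × 0.3261 g H₂O ÷ 18.015 g/mol = 0.036203 mol
Divide by the smallest (0.022629 mol): C 1.000, H 1.600
Multiplying each by 5 gives whole numbers: C 5.00, H 8.00
Empirical formula: C5H8
Empirical-formula mass = 68.12 g/mol; 68 ÷ 68.12 ≈ 1, so the molecular formula is C5H8.

C5H8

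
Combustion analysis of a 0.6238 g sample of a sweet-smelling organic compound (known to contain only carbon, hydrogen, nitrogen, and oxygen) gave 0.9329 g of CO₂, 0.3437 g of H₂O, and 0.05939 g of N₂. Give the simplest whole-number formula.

mol C = 0.9329 g CO₂ ÷ 44.009 g/mol = 0.021198 mol
mol H = 2 × 0.3437 g H₂O ÷ 18.015 g/mol = 0.038157 mol
mol N = 2 × 0.05939 g N₂ ÷ 28.014 g/mol = 0.0042400 mol
mass O = 0.6238 − (0.25461 + 0.038462 + 0.059390) = 0.27134 g → mol O = 0.27134 ÷ 15.999 = 0.016960 mol
Divide by the smallest (0.0042400 mol): C 4.999, H 8.999, N 1.000, O 4.000

C5H9NO4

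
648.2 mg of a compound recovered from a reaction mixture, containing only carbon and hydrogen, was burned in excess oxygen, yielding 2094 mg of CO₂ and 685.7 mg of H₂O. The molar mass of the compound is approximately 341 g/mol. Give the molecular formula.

C25H40

mol C = 2.094 g CO₂ ÷ 44.009 g/mol = 0.047581 mol
mol H = 2 × 0.6857 g H₂O ÷ 18.015 g/mol = 0.076125 mol
Divide by the smallest (0.047581 mol): C 1.000, H 1.600
Multiplying each by 5 gives whole numbers: C 5.00, H 8.00
Empirical formula: C5H8
Empirical-formula mass = 68.12 g/mol; 341 ÷ 68.12 ≈ 5, so the molecular formula is C25H40.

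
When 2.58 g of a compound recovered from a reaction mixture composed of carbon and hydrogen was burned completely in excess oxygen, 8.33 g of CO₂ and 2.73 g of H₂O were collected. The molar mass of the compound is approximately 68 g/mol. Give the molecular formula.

C5H8

mol C = 8.33 g CO₂ ÷ 44.009 g/mol = 0.1893 mol
mol H = 2 × 2.73 g H₂O ÷ 18.015 g/mol = 0.3031 mol
Divide by the smallest (0.1893 mol): C 1.000, H 1.601
Multiplying each by 5 gives whole numbers: C 5.00, H 8.01
Empirical formula: C5H8
Empirical-formula mass = 68.12 g/mol; 68 ÷ 68.12 ≈ 1, so the molecular formula is C5H8.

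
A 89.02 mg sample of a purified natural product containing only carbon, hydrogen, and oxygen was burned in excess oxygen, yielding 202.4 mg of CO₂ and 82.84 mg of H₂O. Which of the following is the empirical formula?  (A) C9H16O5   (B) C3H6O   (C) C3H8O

(B) C3H6O

mol C = 0.2024 g CO₂ ÷ 44.009 g/mol = 0.0045991 mol
mol H = 2 × 0.08284 g H₂O ÷ 18.015 g/mol = 0.0091968 mol
mass O = 0.08902 − (0.055239 + 0.0092704) = 0.024510 g → mol O = 0.024510 ÷ 15.999 = 0.0015320 mol
Divide by the smallest (0.0015320 mol): C 3.002, H 6.003, O 1.000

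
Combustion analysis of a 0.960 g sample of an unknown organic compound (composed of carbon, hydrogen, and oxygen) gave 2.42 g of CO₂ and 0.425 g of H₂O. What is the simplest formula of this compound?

C7H6O2

mol C = 2.42 g CO₂ ÷ 44.009 g/mol = 0.05499 mol
mol H = 2 × 0.425 g H₂O ÷ 18.015 g/mol = 0.04718 mol
mass O = 0.960 − (0.6605 + 0.04756) = 0.2520 g → mol O = 0.2520 ÷ 15.999 = 0.01575 mol
Divide by the smallest (0.01575 mol): C 3.492, H 2.996, O 1.000
Multiplying each by 2 gives whole numbers: C 6.98, H 5.99, O 2.00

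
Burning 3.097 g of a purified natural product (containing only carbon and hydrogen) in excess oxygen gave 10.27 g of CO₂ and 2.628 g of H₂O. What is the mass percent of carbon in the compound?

mol C = 10.27 g CO₂ ÷ 44.009 g/mol = 0.23336 mol
mol H = 2 × 2.628 g H₂O ÷ 18.015 g/mol = 0.29176 mol
mass % C = 2.8029 g ÷ 3.097 g × 100%

90.50%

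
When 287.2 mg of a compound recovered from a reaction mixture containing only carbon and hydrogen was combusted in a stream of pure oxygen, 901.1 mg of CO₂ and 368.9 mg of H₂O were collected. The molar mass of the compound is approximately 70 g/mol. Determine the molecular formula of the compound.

C5H10

mol C = 0.9011 g CO₂ ÷ 44.009 g/mol = 0.020475 mol
mol H = 2 × 0.3689 g H₂O ÷ 18.015 g/mol = 0.040955 mol
Divide by the smallest (0.020475 mol): C 1.000, H 2.000
Empirical formula: CH2
Empirical-formula mass = 14.03 g/mol; 70 ÷ 14.03 ≈ 5, so the molecular formula is C5H10.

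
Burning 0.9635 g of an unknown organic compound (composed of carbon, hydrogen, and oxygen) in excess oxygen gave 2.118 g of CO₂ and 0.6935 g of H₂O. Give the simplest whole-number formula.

C5H8O2

mol C = 2.118 g CO₂ ÷ 44.009 g/mol = 0.048127 mol
mol H = 2 × 0.6935 g H₂O ÷ 18.015 g/mol = 0.076991 mol
mass O = 0.9635 − (0.57805 + 0.077607) = 0.30785 g → mol O = 0.30785 ÷ 15.999 = 0.019242 mol
Divide by the smallest (0.019242 mol): C 2.501, H 4.001, O 1.000
Multiplying each by 2 gives whole numbers: C 5.00, H 8.00, O 2.00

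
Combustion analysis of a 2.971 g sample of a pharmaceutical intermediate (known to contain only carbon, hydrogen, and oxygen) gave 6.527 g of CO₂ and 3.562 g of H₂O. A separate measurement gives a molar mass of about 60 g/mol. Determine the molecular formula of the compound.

C3H8O

mol C = 6.527 g CO₂ ÷ 44.009 g/mol = 0.14831 mol
mol H = 2 × 3.562 g H₂O ÷ 18.015 g/mol = 0.39545 mol
mass O = 2.971 − (1.7814 + 0.39861) = 0.79103 g → mol O = 0.79103 ÷ 15.999 = 0.049442 mol
Divide by the smallest (0.049442 mol): C 3.000, H 7.998, O 1.000
Empirical formula: C3H8O
Empirical-formula mass = 60.10 g/mol; 60 ÷ 60.10 ≈ 1, so the molecular formula is C3H8O.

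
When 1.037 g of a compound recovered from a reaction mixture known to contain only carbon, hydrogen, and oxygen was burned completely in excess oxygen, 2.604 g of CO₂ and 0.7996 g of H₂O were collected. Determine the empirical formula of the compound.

C4H6O

mol C = 2.604 g CO₂ ÷ 44.009 g/mol = 0.059170 mol
mol H = 2 × 0.7996 g H₂O ÷ 18.015 g/mol = 0.088770 mol
mass O = 1.037 − (0.71069 + 0.089481) = 0.23683 g → mol O = 0.23683 ÷ 15.999 = 0.014803 mol
Divide by the smallest (0.014803 mol): C 3.997, H 5.997, O 1.000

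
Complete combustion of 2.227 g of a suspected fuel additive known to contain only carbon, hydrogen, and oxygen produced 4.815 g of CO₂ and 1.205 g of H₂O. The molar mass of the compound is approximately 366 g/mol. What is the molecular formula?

C18H22O8

mol C = 4.815 g CO₂ ÷ 44.009 g/mol = 0.10941 mol
mol H = 2 × 1.205 g H₂O ÷ 18.015 g/mol = 0.13378 mol
mass O = 2.227 − (1.3141 + 0.13485) = 0.77804 g → mol O = 0.77804 ÷ 15.999 = 0.048630 mol
Divide by the smallest (0.048630 mol): C 2.250, H 2.751, O 1.000
Multiplying each by 4 gives whole numbers: C 9.00, H 11.00, O 4.00
Empirical formula: C9H11O4
Empirical-formula mass = 183.18 g/mol; 366 ÷ 183.18 ≈ 2, so the molecular formula is C18H22O8.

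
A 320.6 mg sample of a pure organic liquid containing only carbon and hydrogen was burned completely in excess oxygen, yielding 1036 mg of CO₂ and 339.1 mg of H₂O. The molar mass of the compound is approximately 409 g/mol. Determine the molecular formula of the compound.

mol C = 1.036 g CO₂ ÷ 44.009 g/mol = 0.023541 mol
mol H = 2 × 0.3391 g H₂O ÷ 18.015 g/mol = 0.037646 mol
Divide by the smallest (0.023541 mol): C 1.000, H 1.599
Multiplying each by 5 gives whole numbers: C 5.00, H 8.00
Empirical formula: C5H8
Empirical-formula mass = 68.12 g/mol; 409 ÷ 68.12 ≈ 6, so the molecular formula is C30H48.

C30H48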